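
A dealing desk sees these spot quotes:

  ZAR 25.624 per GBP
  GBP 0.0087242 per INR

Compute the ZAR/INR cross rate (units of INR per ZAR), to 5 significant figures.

ZAR/INR = 4.4733

1 ZAR ÷ 25.624 = 0.0390259 GBP
0.0390259 GBP ÷ 0.0087242 = 4.47329 INR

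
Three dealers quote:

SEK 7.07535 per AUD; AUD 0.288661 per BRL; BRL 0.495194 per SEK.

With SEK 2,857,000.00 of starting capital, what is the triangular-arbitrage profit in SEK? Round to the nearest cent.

Profitable loop is SEK → BRL → AUD → SEK:
SEK 2,857,000.00 × 0.495194 = BRL 1,414,769.26
BRL 1,414,769.26 × 0.288661 = AUD 408,388.71
AUD 408,388.71 × 7.07535 = SEK 2,889,493.05
Profit = SEK 2,889,493.05 − SEK 2,857,000.00

Profit: SEK 32,493.05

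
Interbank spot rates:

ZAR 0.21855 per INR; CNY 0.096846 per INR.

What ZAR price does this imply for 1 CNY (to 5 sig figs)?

1 CNY ÷ 0.096846 = 10.3257 INR
10.3257 INR × 0.21855 = 2.25668 ZAR

CNY/ZAR = 2.2567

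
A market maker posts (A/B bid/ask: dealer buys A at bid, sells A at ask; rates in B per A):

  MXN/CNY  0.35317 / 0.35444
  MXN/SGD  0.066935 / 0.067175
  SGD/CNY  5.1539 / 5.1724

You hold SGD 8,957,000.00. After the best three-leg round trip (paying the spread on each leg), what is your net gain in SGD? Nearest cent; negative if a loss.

Best loop SGD → MXN → CNY → SGD:
SGD 8,957,000.00 ÷ 0.067175 (buy MXN at ask) = MXN 133,338,295.50
MXN 133,338,295.50 × 0.35317 (sell MXN at bid) = CNY 47,091,085.82
CNY 47,091,085.82 ÷ 5.1724 (buy SGD at ask) = SGD 9,104,300.87

Net profit: SGD 147,300.87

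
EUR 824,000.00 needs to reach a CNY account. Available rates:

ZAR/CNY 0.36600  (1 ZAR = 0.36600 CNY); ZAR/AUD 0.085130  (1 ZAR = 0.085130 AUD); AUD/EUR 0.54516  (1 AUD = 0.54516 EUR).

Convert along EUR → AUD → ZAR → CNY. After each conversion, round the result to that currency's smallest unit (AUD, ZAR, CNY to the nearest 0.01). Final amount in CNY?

CNY 6,498,328.80

EUR 824,000.00 ÷ 0.54516 = AUD 1,511,482.87
AUD 1,511,482.87 ÷ 0.085130 = ZAR 17,754,996.71
ZAR 17,754,996.71 × 0.36600 = CNY 6,498,328.80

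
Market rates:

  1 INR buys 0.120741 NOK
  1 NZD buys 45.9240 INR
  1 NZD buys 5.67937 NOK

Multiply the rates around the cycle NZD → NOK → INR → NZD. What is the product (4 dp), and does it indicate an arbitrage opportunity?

1.0242 (arbitrage exists)

Around NZD → NOK → INR → NZD: 1 × 5.67937 ÷ 0.120741 ÷ 45.9240 = 1.024249
Product > 1; profitable direction is NZD → NOK → INR → NZD.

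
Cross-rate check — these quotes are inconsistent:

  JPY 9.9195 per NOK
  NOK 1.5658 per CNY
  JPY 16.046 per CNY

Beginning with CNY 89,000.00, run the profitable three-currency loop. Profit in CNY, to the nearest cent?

Profitable loop is CNY → JPY → NOK → CNY:
CNY 89,000.00 × 16.046 = JPY 1,428,094
JPY 1,428,094 ÷ 9.9195 = NOK 143,968.35
NOK 143,968.35 ÷ 1.5658 = CNY 91,945.55
Profit = CNY 91,945.55 − CNY 89,000.00

Profit: CNY 2,945.55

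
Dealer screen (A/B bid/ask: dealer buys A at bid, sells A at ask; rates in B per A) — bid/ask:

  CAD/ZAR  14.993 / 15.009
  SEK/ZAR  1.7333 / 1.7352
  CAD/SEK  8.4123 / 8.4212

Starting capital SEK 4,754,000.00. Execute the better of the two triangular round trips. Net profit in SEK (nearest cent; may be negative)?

Net profit: SEK 123,802.34

Best loop SEK → CAD → ZAR → SEK:
SEK 4,754,000.00 ÷ 8.4212 (buy CAD at ask) = CAD 564,527.62
CAD 564,527.62 × 14.993 (sell CAD at bid) = ZAR 8,463,962.62
ZAR 8,463,962.62 ÷ 1.7352 (buy SEK at ask) = SEK 4,877,802.34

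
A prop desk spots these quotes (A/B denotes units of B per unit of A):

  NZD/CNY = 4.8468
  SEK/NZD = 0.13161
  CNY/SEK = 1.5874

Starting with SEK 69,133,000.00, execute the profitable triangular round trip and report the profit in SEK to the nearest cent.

Profit: SEK 869,857.41

Profitable loop is SEK → NZD → CNY → SEK:
SEK 69,133,000.00 × 0.13161 = NZD 9,098,594.13
NZD 9,098,594.13 × 4.8468 = CNY 44,099,066.03
CNY 44,099,066.03 × 1.5874 = SEK 70,002,857.41
Profit = SEK 70,002,857.41 − SEK 69,133,000.00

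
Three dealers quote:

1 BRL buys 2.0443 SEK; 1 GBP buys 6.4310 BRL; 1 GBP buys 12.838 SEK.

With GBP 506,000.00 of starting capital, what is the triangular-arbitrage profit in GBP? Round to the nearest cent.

Profitable loop is GBP → BRL → SEK → GBP:
GBP 506,000.00 × 6.4310 = BRL 3,254,086.00
BRL 3,254,086.00 × 2.0443 = SEK 6,652,328.01
SEK 6,652,328.01 ÷ 12.838 = GBP 518,174.79
Profit = GBP 518,174.79 − GBP 506,000.00

Profit: GBP 12,174.79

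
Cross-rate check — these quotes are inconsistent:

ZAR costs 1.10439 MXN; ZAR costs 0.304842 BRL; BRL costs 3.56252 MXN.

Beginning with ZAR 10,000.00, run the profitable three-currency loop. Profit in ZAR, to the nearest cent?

Profit: ZAR 169.28

Profitable loop is ZAR → MXN → BRL → ZAR:
ZAR 10,000.00 × 1.10439 = MXN 11,043.90
MXN 11,043.90 ÷ 3.56252 = BRL 3,100.02
BRL 3,100.02 ÷ 0.304842 = ZAR 10,169.28
Profit = ZAR 10,169.28 − ZAR 10,000.00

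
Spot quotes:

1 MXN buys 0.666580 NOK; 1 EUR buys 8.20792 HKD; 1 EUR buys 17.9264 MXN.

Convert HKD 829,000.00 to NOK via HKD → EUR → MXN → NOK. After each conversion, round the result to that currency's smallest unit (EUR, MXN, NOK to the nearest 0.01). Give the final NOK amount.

HKD 829,000.00 ÷ 8.20792 = EUR 101,000.01
EUR 101,000.01 × 17.9264 = MXN 1,810,566.58
MXN 1,810,566.58 × 0.666580 = NOK 1,206,887.47

NOK 1,206,887.47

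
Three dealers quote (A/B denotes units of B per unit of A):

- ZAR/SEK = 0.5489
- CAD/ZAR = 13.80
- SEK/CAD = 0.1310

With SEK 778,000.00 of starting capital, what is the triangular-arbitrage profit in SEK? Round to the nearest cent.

Profitable loop is SEK → ZAR → CAD → SEK:
SEK 778,000.00 ÷ 0.5489 = ZAR 1,417,380.21
ZAR 1,417,380.21 ÷ 13.80 = CAD 102,708.71
CAD 102,708.71 ÷ 0.1310 = SEK 784,035.96
Profit = SEK 784,035.96 − SEK 778,000.00

Profit: SEK 6,035.96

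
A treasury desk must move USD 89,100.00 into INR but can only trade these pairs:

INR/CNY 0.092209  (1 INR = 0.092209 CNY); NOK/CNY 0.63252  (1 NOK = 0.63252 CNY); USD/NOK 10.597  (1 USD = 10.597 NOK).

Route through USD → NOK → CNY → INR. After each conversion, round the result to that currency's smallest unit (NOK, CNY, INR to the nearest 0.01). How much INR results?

USD 89,100.00 × 10.597 = NOK 944,192.70
NOK 944,192.70 × 0.63252 = CNY 597,220.77
CNY 597,220.77 ÷ 0.092209 = INR 6,476,816.47

INR 6,476,816.47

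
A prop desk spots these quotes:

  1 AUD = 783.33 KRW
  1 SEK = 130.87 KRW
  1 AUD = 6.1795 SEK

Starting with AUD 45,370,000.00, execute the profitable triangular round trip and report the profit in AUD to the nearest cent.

Profitable loop is AUD → SEK → KRW → AUD:
AUD 45,370,000.00 × 6.1795 = SEK 280,363,915.00
SEK 280,363,915.00 × 130.87 = KRW 36,691,225,556
KRW 36,691,225,556 ÷ 783.33 = AUD 46,840,061.73
Profit = AUD 46,840,061.73 − AUD 45,370,000.00

Profit: AUD 1,470,061.73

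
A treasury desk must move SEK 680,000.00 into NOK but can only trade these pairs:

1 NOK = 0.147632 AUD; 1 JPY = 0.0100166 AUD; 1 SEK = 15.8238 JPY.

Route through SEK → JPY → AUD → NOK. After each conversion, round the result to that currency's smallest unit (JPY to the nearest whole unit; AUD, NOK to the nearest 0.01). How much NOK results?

NOK 730,061.64

SEK 680,000.00 × 15.8238 = JPY 10,760,184
JPY 10,760,184 × 0.0100166 = AUD 107,780.46
AUD 107,780.46 ÷ 0.147632 = NOK 730,061.64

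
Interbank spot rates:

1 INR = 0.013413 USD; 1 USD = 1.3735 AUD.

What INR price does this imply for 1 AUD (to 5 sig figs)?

AUD/INR = 54.281

1 AUD ÷ 1.3735 = 0.728067 USD
0.728067 USD ÷ 0.013413 = 54.2807 INR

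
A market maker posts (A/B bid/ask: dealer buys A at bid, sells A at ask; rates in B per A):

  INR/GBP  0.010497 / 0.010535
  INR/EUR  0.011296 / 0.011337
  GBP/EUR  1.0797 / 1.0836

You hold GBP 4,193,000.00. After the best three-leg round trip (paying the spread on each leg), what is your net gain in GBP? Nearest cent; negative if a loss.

Net result: GBP -1,253.46 (no profitable arbitrage after spreads)

Best loop GBP → EUR → INR → GBP:
GBP 4,193,000.00 × 1.0797 (sell GBP at bid) = EUR 4,527,182.10
EUR 4,527,182.10 ÷ 0.011337 (buy INR at ask) = INR 399,328,049.75
INR 399,328,049.75 × 0.010497 (sell INR at bid) = GBP 4,191,746.54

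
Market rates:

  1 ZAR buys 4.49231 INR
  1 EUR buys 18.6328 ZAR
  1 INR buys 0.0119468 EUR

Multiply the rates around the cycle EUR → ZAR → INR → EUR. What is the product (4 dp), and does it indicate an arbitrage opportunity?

1.0000 (no arbitrage)

Around EUR → ZAR → INR → EUR: 1 × 18.6328 × 4.49231 × 0.0119468 = 0.999999
Product ≈ 1 (deviation 0.000%, within rounding noise).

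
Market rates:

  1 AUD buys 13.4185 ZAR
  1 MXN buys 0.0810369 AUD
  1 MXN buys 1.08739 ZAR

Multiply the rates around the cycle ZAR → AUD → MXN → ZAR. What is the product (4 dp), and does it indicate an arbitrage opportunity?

Around ZAR → AUD → MXN → ZAR: 1 ÷ 13.4185 ÷ 0.0810369 × 1.08739 = 0.999997
Product ≈ 1 (deviation 0.000%, within rounding noise).

1.0000 (no arbitrage)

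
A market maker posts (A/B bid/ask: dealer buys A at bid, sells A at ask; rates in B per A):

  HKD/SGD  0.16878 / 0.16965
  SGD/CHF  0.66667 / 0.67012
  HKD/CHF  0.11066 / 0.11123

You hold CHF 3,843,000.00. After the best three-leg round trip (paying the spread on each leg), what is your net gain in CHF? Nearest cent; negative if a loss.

Net profit: CHF 44,588.98

Best loop CHF → HKD → SGD → CHF:
CHF 3,843,000.00 ÷ 0.11123 (buy HKD at ask) = HKD 34,550,031.47
HKD 34,550,031.47 × 0.16878 (sell HKD at bid) = SGD 5,831,354.31
SGD 5,831,354.31 × 0.66667 (sell SGD at bid) = CHF 3,887,588.98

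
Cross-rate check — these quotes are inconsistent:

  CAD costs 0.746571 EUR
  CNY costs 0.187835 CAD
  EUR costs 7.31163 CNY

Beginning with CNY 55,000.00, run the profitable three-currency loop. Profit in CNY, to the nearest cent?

Profit: CNY 1,392.91

Profitable loop is CNY → CAD → EUR → CNY:
CNY 55,000.00 × 0.187835 = CAD 10,330.92
CAD 10,330.92 × 0.746571 = EUR 7,712.77
EUR 7,712.77 × 7.31163 = CNY 56,392.91
Profit = CNY 56,392.91 − CNY 55,000.00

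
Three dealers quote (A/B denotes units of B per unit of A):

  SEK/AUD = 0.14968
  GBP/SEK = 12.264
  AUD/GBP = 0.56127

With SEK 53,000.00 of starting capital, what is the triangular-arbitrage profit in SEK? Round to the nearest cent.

Profit: SEK 1,606.41

Profitable loop is SEK → AUD → GBP → SEK:
SEK 53,000.00 × 0.14968 = AUD 7,933.04
AUD 7,933.04 × 0.56127 = GBP 4,452.58
GBP 4,452.58 × 12.264 = SEK 54,606.41
Profit = SEK 54,606.41 − SEK 53,000.00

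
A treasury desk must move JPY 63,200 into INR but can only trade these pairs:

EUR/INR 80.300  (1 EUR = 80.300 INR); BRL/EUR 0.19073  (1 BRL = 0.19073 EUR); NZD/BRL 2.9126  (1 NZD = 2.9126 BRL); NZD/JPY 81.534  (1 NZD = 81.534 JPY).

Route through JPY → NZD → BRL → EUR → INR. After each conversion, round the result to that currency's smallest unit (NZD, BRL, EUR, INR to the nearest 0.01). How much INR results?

JPY 63,200 ÷ 81.534 = NZD 775.14
NZD 775.14 × 2.9126 = BRL 2,257.67
BRL 2,257.67 × 0.19073 = EUR 430.61
EUR 430.61 × 80.300 = INR 34,577.98

INR 34,577.98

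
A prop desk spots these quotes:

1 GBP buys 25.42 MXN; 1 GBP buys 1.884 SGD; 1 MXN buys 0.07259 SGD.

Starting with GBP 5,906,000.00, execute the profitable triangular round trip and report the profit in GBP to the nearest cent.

Profitable loop is GBP → SGD → MXN → GBP:
GBP 5,906,000.00 × 1.884 = SGD 11,126,904.00
SGD 11,126,904.00 ÷ 0.07259 = MXN 153,284,254.03
MXN 153,284,254.03 ÷ 25.42 = GBP 6,030,065.07
Profit = GBP 6,030,065.07 − GBP 5,906,000.00

Profit: GBP 124,065.07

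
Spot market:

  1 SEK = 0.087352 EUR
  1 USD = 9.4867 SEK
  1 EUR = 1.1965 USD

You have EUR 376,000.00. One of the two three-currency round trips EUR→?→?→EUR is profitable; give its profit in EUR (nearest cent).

Profit: EUR 3,216.41

Profitable loop is EUR → SEK → USD → EUR:
EUR 376,000.00 ÷ 0.087352 = SEK 4,304,423.48
SEK 4,304,423.48 ÷ 9.4867 = USD 453,732.43
USD 453,732.43 ÷ 1.1965 = EUR 379,216.41
Profit = EUR 379,216.41 − EUR 376,000.00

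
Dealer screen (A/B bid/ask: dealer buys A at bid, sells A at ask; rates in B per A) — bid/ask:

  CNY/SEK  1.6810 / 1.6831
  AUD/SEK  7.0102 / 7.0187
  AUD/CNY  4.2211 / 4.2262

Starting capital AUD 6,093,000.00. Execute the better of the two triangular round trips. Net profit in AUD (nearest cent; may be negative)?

Net profit: AUD 66,817.61

Best loop AUD → CNY → SEK → AUD:
AUD 6,093,000.00 × 4.2211 (sell AUD at bid) = CNY 25,719,162.30
CNY 25,719,162.30 × 1.6810 (sell CNY at bid) = SEK 43,233,911.83
SEK 43,233,911.83 ÷ 7.0187 (buy AUD at ask) = AUD 6,159,817.61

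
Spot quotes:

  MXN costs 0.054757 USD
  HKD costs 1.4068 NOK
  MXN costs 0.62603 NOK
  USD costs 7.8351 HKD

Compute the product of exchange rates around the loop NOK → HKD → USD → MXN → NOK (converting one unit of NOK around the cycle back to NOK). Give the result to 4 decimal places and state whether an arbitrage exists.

Around NOK → HKD → USD → MXN → NOK: 1 ÷ 1.4068 ÷ 7.8351 ÷ 0.054757 × 0.62603 = 1.037238
Product > 1; profitable direction is NOK → HKD → USD → MXN → NOK.

1.0372 (arbitrage exists)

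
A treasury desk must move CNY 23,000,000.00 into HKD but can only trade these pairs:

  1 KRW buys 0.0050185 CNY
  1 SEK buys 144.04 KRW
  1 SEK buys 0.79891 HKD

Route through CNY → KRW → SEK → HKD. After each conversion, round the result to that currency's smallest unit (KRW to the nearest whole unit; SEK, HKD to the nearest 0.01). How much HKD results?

HKD 25,419,596.48

CNY 23,000,000.00 ÷ 0.0050185 = KRW 4,583,042,742
KRW 4,583,042,742 ÷ 144.04 = SEK 31,817,847.42
SEK 31,817,847.42 × 0.79891 = HKD 25,419,596.48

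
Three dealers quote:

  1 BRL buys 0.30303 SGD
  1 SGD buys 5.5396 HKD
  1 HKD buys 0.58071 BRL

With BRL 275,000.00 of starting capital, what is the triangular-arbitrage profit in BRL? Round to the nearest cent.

Profit: BRL 7,104.07

Profitable loop is BRL → HKD → SGD → BRL:
BRL 275,000.00 ÷ 0.58071 = HKD 473,558.23
HKD 473,558.23 ÷ 5.5396 = SGD 85,486.00
SGD 85,486.00 ÷ 0.30303 = BRL 282,104.07
Profit = BRL 282,104.07 − BRL 275,000.00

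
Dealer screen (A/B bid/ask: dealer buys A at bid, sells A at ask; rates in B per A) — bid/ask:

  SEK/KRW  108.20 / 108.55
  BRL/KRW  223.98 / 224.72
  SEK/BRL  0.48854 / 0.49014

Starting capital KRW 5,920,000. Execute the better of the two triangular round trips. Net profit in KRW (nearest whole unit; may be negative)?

Best loop KRW → SEK → BRL → KRW:
KRW 5,920,000 ÷ 108.55 (buy SEK at ask) = SEK 54,537.08
SEK 54,537.08 × 0.48854 (sell SEK at bid) = BRL 26,643.54
BRL 26,643.54 × 223.98 (sell BRL at bid) = KRW 5,967,621

Net profit: KRW 47,621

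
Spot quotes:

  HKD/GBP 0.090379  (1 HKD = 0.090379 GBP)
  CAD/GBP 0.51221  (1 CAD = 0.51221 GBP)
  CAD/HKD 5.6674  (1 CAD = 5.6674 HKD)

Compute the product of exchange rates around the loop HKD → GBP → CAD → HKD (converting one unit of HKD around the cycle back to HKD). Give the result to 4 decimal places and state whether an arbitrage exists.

1.0000 (no arbitrage)

Around HKD → GBP → CAD → HKD: 1 × 0.090379 ÷ 0.51221 × 5.6674 = 1.000008
Product ≈ 1 (deviation 0.001%, within rounding noise).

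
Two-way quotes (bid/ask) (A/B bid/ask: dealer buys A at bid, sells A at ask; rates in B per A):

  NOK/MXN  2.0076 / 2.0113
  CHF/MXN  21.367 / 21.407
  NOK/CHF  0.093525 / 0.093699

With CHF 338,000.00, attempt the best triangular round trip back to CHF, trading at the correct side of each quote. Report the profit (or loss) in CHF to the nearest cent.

Best loop CHF → NOK → MXN → CHF:
CHF 338,000.00 ÷ 0.093699 (buy NOK at ask) = NOK 3,607,295.70
NOK 3,607,295.70 × 2.0076 (sell NOK at bid) = MXN 7,242,006.85
MXN 7,242,006.85 ÷ 21.407 (buy CHF at ask) = CHF 338,300.88

Net profit: CHF 300.88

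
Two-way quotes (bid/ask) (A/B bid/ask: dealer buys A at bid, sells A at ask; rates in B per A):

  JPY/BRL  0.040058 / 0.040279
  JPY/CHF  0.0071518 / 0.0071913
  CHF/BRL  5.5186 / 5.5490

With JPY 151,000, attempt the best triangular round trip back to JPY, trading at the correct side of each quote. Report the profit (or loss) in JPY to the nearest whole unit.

Net profit: JPY 581

Best loop JPY → BRL → CHF → JPY:
JPY 151,000 × 0.040058 (sell JPY at bid) = BRL 6,048.76
BRL 6,048.76 ÷ 5.5490 (buy CHF at ask) = CHF 1,090.06
CHF 1,090.06 ÷ 0.0071913 (buy JPY at ask) = JPY 151,581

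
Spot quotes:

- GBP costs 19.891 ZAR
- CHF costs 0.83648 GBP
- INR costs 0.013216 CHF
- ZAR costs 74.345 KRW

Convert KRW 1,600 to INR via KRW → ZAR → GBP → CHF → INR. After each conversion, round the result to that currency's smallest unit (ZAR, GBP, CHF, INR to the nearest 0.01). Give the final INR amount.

INR 97.61

KRW 1,600 ÷ 74.345 = ZAR 21.52
ZAR 21.52 ÷ 19.891 = GBP 1.08
GBP 1.08 ÷ 0.83648 = CHF 1.29
CHF 1.29 ÷ 0.013216 = INR 97.61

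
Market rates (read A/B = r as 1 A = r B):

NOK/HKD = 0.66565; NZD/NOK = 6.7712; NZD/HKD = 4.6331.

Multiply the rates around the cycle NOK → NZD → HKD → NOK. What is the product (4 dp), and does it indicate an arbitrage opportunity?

1.0279 (arbitrage exists)

Around NOK → NZD → HKD → NOK: 1 ÷ 6.7712 × 4.6331 ÷ 0.66565 = 1.027922
Product > 1; profitable direction is NOK → NZD → HKD → NOK.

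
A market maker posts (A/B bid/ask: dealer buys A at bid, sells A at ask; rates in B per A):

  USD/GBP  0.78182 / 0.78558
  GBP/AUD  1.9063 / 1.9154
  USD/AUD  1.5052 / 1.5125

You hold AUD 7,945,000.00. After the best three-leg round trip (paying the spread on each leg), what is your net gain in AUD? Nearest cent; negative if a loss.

Net profit: AUD 2,640.42

Best loop AUD → GBP → USD → AUD:
AUD 7,945,000.00 ÷ 1.9154 (buy GBP at ask) = GBP 4,147,958.65
GBP 4,147,958.65 ÷ 0.78558 (buy USD at ask) = USD 5,280,122.52
USD 5,280,122.52 × 1.5052 (sell USD at bid) = AUD 7,947,640.42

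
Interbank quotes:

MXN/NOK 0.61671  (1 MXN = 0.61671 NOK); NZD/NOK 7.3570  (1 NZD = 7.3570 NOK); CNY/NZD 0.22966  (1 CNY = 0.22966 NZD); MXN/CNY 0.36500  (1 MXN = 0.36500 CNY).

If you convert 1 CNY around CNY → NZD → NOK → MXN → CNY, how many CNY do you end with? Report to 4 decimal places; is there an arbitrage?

Around CNY → NZD → NOK → MXN → CNY: 1 × 0.22966 × 7.3570 ÷ 0.61671 × 0.36500 = 0.999995
Product ≈ 1 (deviation 0.000%, within rounding noise).

1.0000 (no arbitrage)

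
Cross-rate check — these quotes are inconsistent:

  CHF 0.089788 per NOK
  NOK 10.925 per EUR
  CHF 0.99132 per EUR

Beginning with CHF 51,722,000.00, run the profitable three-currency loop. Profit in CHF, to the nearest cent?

Profit: CHF 547,631.05

Profitable loop is CHF → NOK → EUR → CHF:
CHF 51,722,000.00 ÷ 0.089788 = NOK 576,045,796.77
NOK 576,045,796.77 ÷ 10.925 = EUR 52,727,304.05
EUR 52,727,304.05 × 0.99132 = CHF 52,269,631.05
Profit = CHF 52,269,631.05 − CHF 51,722,000.00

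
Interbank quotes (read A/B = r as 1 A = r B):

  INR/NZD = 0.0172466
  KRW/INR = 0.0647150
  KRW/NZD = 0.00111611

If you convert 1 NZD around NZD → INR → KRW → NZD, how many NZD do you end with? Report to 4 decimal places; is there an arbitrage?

1.0000 (no arbitrage)

Around NZD → INR → KRW → NZD: 1 ÷ 0.0172466 ÷ 0.0647150 × 0.00111611 = 0.999997
Product ≈ 1 (deviation 0.000%, within rounding noise).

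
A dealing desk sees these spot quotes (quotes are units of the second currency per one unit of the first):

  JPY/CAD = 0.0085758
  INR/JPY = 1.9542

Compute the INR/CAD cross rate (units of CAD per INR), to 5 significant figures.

INR/CAD = 0.016759

1 INR × 1.9542 = 1.9542 JPY
1.9542 JPY × 0.0085758 = 0.0167588 CAD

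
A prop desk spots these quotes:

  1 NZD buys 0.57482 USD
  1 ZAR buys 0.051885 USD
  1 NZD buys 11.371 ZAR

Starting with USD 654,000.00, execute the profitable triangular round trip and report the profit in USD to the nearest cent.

Profitable loop is USD → NZD → ZAR → USD:
USD 654,000.00 ÷ 0.57482 = NZD 1,137,747.47
NZD 1,137,747.47 × 11.371 = ZAR 12,937,326.47
ZAR 12,937,326.47 × 0.051885 = USD 671,253.18
Profit = USD 671,253.18 − USD 654,000.00

Profit: USD 17,253.18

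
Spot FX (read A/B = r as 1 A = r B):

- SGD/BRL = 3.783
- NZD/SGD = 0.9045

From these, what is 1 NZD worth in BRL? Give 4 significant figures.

NZD/BRL = 3.422

1 NZD × 0.9045 = 0.9045 SGD
0.9045 SGD × 3.783 = 3.42172 BRL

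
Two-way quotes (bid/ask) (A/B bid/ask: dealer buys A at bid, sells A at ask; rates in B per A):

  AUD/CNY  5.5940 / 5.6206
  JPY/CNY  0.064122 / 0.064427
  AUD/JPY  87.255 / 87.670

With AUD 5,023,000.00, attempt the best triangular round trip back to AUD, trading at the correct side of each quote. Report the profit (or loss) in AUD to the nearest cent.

Net result: AUD -22,909.31 (no profitable arbitrage after spreads)

Best loop AUD → JPY → CNY → AUD:
AUD 5,023,000.00 × 87.255 (sell AUD at bid) = JPY 438,281,865
JPY 438,281,865 × 0.064122 (sell JPY at bid) = CNY 28,103,509.75
CNY 28,103,509.75 ÷ 5.6206 (buy AUD at ask) = AUD 5,000,090.69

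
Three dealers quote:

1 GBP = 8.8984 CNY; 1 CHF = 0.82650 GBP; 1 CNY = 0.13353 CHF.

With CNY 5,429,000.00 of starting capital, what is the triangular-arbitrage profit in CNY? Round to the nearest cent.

Profit: CNY 99,231.36

Profitable loop is CNY → GBP → CHF → CNY:
CNY 5,429,000.00 ÷ 8.8984 = GBP 610,109.68
GBP 610,109.68 ÷ 0.82650 = CHF 738,184.73
CHF 738,184.73 ÷ 0.13353 = CNY 5,528,231.36
Profit = CNY 5,528,231.36 − CNY 5,429,000.00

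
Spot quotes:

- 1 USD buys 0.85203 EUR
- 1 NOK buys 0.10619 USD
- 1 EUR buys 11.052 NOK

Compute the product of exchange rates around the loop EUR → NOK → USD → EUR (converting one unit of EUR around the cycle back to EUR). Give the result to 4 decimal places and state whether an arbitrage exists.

Around EUR → NOK → USD → EUR: 1 × 11.052 × 0.10619 × 0.85203 = 0.999953
Product ≈ 1 (deviation 0.005%, within rounding noise).

1.0000 (no arbitrage)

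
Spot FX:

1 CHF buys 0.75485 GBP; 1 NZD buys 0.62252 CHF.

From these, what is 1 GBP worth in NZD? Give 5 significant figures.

GBP/NZD = 2.1281

1 GBP ÷ 0.75485 = 1.32477 CHF
1.32477 CHF ÷ 0.62252 = 2.12807 NZD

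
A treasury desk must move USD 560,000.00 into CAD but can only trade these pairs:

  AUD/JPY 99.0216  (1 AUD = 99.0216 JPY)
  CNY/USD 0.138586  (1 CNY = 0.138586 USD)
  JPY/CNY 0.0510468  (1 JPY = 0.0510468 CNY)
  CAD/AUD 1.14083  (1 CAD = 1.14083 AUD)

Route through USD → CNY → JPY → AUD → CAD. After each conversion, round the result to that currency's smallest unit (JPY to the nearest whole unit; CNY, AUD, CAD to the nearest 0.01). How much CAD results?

USD 560,000.00 ÷ 0.138586 = CNY 4,040,812.20
CNY 4,040,812.20 ÷ 0.0510468 = JPY 79,158,972
JPY 79,158,972 ÷ 99.0216 = AUD 799,411.16
AUD 799,411.16 ÷ 1.14083 = CAD 700,727.68

CAD 700,727.68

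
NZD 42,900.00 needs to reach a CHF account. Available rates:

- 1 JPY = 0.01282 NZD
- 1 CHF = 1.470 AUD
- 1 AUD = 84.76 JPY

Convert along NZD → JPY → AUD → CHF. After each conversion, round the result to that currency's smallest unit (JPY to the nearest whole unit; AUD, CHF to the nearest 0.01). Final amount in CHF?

CHF 26,857.22

NZD 42,900.00 ÷ 0.01282 = JPY 3,346,334
JPY 3,346,334 ÷ 84.76 = AUD 39,480.11
AUD 39,480.11 ÷ 1.470 = CHF 26,857.22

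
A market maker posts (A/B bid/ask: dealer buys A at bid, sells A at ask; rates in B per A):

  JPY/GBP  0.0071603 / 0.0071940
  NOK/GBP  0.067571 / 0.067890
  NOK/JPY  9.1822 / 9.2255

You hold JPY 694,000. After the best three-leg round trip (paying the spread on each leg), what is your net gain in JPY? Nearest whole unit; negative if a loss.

Best loop JPY → NOK → GBP → JPY:
JPY 694,000 ÷ 9.2255 (buy NOK at ask) = NOK 75,226.27
NOK 75,226.27 × 0.067571 (sell NOK at bid) = GBP 5,083.11
GBP 5,083.11 ÷ 0.0071940 (buy JPY at ask) = JPY 706,577

Net profit: JPY 12,577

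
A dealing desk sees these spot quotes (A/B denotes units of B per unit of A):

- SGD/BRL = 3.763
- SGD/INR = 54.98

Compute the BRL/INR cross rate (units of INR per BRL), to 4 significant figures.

1 BRL ÷ 3.763 = 0.265745 SGD
0.265745 SGD × 54.98 = 14.6107 INR

BRL/INR = 14.61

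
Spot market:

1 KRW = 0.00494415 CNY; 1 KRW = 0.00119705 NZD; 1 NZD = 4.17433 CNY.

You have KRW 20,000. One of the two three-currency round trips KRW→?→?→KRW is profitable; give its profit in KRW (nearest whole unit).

Profit: KRW 213

Profitable loop is KRW → NZD → CNY → KRW:
KRW 20,000 × 0.00119705 = NZD 23.94
NZD 23.94 × 4.17433 = CNY 99.94
CNY 99.94 ÷ 0.00494415 = KRW 20,213
Profit = KRW 20,213 − KRW 20,000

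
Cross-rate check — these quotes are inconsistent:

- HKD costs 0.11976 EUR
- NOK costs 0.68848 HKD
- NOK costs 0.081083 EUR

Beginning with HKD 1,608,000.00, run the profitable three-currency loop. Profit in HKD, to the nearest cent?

Profitable loop is HKD → EUR → NOK → HKD:
HKD 1,608,000.00 × 0.11976 = EUR 192,574.08
EUR 192,574.08 ÷ 0.081083 = NOK 2,375,024.11
NOK 2,375,024.11 × 0.68848 = HKD 1,635,156.60
Profit = HKD 1,635,156.60 − HKD 1,608,000.00

Profit: HKD 27,156.60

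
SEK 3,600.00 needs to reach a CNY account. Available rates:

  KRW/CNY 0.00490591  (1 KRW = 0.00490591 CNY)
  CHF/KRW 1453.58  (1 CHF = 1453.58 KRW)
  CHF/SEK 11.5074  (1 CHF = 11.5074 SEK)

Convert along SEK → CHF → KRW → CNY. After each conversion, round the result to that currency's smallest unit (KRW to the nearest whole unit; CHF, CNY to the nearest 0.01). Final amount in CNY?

CNY 2,230.90

SEK 3,600.00 ÷ 11.5074 = CHF 312.84
CHF 312.84 × 1453.58 = KRW 454,738
KRW 454,738 × 0.00490591 = CNY 2,230.90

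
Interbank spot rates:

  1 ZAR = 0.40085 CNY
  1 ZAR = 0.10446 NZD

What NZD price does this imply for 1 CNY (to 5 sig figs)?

CNY/NZD = 0.26060

1 CNY ÷ 0.40085 = 2.4947 ZAR
2.4947 ZAR × 0.10446 = 0.260596 NZD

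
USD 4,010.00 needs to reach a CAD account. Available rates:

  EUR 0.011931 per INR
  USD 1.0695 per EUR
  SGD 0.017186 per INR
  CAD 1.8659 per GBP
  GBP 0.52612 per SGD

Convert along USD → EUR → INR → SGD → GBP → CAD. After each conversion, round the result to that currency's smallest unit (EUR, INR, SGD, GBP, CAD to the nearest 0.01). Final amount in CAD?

CAD 5,301.95

USD 4,010.00 ÷ 1.0695 = EUR 3,749.42
EUR 3,749.42 ÷ 0.011931 = INR 314,258.65
INR 314,258.65 × 0.017186 = SGD 5,400.85
SGD 5,400.85 × 0.52612 = GBP 2,841.50
GBP 2,841.50 × 1.8659 = CAD 5,301.95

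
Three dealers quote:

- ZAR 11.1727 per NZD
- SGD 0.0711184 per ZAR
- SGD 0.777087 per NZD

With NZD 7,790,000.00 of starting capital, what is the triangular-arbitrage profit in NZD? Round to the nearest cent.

Profit: NZD 175,406.22

Profitable loop is NZD → ZAR → SGD → NZD:
NZD 7,790,000.00 × 11.1727 = ZAR 87,035,333.00
ZAR 87,035,333.00 × 0.0711184 = SGD 6,189,813.63
SGD 6,189,813.63 ÷ 0.777087 = NZD 7,965,406.22
Profit = NZD 7,965,406.22 − NZD 7,790,000.00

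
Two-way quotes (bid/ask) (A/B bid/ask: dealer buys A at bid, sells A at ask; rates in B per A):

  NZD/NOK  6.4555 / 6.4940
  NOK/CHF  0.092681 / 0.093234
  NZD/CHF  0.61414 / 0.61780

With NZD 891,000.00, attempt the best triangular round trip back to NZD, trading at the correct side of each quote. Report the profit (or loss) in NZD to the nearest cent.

Best loop NZD → CHF → NOK → NZD:
NZD 891,000.00 × 0.61414 (sell NZD at bid) = CHF 547,198.74
CHF 547,198.74 ÷ 0.093234 (buy NOK at ask) = NOK 5,869,090.03
NOK 5,869,090.03 ÷ 6.4940 (buy NZD at ask) = NZD 903,771.18

Net profit: NZD 12,771.18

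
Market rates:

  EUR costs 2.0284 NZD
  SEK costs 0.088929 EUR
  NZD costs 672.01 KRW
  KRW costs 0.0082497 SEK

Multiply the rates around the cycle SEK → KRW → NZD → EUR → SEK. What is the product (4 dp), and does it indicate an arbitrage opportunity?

1.0000 (no arbitrage)

Around SEK → KRW → NZD → EUR → SEK: 1 ÷ 0.0082497 ÷ 672.01 ÷ 2.0284 ÷ 0.088929 = 0.999975
Product ≈ 1 (deviation 0.003%, within rounding noise).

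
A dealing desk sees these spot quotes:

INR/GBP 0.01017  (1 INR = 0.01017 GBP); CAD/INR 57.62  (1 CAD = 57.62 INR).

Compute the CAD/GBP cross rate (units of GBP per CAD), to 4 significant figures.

1 CAD × 57.62 = 57.62 INR
57.62 INR × 0.01017 = 0.585995 GBP

CAD/GBP = 0.5860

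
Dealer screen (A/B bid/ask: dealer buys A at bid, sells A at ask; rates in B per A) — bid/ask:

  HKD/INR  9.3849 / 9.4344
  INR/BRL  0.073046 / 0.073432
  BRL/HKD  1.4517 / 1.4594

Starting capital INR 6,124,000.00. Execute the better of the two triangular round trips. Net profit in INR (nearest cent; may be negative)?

Net result: INR -29,499.08 (no profitable arbitrage after spreads)

Best loop INR → BRL → HKD → INR:
INR 6,124,000.00 × 0.073046 (sell INR at bid) = BRL 447,333.70
BRL 447,333.70 × 1.4517 (sell BRL at bid) = HKD 649,394.34
HKD 649,394.34 × 9.3849 (sell HKD at bid) = INR 6,094,500.92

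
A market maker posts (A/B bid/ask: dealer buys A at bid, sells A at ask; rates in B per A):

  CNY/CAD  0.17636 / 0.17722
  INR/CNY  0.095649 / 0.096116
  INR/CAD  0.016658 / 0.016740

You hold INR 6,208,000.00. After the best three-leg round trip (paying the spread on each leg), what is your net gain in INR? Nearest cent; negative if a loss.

Best loop INR → CNY → CAD → INR:
INR 6,208,000.00 × 0.095649 (sell INR at bid) = CNY 593,788.99
CNY 593,788.99 × 0.17636 (sell CNY at bid) = CAD 104,720.63
CAD 104,720.63 ÷ 0.016740 (buy INR at ask) = INR 6,255,712.46

Net profit: INR 47,712.46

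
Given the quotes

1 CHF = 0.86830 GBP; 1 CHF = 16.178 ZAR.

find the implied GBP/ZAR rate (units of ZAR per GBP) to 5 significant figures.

GBP/ZAR = 18.632

1 GBP ÷ 0.86830 = 1.15168 CHF
1.15168 CHF × 16.178 = 18.6318 ZAR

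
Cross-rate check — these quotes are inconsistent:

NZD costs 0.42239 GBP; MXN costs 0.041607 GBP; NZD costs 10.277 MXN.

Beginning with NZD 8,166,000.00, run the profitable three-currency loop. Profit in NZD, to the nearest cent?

Profitable loop is NZD → MXN → GBP → NZD:
NZD 8,166,000.00 × 10.277 = MXN 83,921,982.00
MXN 83,921,982.00 × 0.041607 = GBP 3,491,741.91
GBP 3,491,741.91 ÷ 0.42239 = NZD 8,266,630.14
Profit = NZD 8,266,630.14 − NZD 8,166,000.00

Profit: NZD 100,630.14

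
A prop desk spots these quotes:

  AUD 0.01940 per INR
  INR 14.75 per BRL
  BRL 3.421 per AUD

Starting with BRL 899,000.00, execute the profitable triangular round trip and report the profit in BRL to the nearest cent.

Profitable loop is BRL → AUD → INR → BRL:
BRL 899,000.00 ÷ 3.421 = AUD 262,788.66
AUD 262,788.66 ÷ 0.01940 = INR 13,545,807.13
INR 13,545,807.13 ÷ 14.75 = BRL 918,359.81
Profit = BRL 918,359.81 − BRL 899,000.00

Profit: BRL 19,359.81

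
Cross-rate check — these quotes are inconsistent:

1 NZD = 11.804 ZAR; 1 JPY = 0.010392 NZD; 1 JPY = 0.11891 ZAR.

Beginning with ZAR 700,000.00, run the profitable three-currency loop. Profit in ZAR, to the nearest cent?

Profit: ZAR 22,117.72

Profitable loop is ZAR → JPY → NZD → ZAR:
ZAR 700,000.00 ÷ 0.11891 = JPY 5,886,805
JPY 5,886,805 × 0.010392 = NZD 61,175.68
NZD 61,175.68 × 11.804 = ZAR 722,117.72
Profit = ZAR 722,117.72 − ZAR 700,000.00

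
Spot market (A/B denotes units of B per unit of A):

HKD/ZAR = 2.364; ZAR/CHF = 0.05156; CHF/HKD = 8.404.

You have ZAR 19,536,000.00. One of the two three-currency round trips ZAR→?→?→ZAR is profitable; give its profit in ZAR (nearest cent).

Profitable loop is ZAR → CHF → HKD → ZAR:
ZAR 19,536,000.00 × 0.05156 = CHF 1,007,276.16
CHF 1,007,276.16 × 8.404 = HKD 8,465,148.85
HKD 8,465,148.85 × 2.364 = ZAR 20,011,611.88
Profit = ZAR 20,011,611.88 − ZAR 19,536,000.00

Profit: ZAR 475,611.88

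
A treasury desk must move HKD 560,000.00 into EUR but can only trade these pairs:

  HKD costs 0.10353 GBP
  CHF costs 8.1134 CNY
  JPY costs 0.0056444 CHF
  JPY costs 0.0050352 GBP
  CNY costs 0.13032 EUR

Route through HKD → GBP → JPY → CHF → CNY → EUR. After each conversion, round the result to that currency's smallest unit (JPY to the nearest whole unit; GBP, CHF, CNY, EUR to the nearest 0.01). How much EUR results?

HKD 560,000.00 × 0.10353 = GBP 57,976.80
GBP 57,976.80 ÷ 0.0050352 = JPY 11,514,299
JPY 11,514,299 × 0.0056444 = CHF 64,991.31
CHF 64,991.31 × 8.1134 = CNY 527,300.49
CNY 527,300.49 × 0.13032 = EUR 68,717.80

EUR 68,717.80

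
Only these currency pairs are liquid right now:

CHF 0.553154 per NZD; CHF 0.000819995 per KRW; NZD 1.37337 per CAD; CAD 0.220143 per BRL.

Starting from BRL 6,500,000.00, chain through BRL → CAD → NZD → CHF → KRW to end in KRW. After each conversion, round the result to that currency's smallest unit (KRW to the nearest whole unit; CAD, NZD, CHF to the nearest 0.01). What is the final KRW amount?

BRL 6,500,000.00 × 0.220143 = CAD 1,430,929.50
CAD 1,430,929.50 × 1.37337 = NZD 1,965,195.65
NZD 1,965,195.65 × 0.553154 = CHF 1,087,055.83
CHF 1,087,055.83 ÷ 0.000819995 = KRW 1,325,685,925

KRW 1,325,685,925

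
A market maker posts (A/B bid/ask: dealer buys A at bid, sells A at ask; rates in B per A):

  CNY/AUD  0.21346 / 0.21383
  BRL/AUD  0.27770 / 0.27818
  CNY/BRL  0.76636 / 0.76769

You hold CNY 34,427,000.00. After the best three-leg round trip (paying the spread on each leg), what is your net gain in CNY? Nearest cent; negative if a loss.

Best loop CNY → AUD → BRL → CNY:
CNY 34,427,000.00 × 0.21346 (sell CNY at bid) = AUD 7,348,787.42
AUD 7,348,787.42 ÷ 0.27818 (buy BRL at ask) = BRL 26,417,382.34
BRL 26,417,382.34 ÷ 0.76769 (buy CNY at ask) = CNY 34,411,523.33

Net result: CNY -15,476.67 (no profitable arbitrage after spreads)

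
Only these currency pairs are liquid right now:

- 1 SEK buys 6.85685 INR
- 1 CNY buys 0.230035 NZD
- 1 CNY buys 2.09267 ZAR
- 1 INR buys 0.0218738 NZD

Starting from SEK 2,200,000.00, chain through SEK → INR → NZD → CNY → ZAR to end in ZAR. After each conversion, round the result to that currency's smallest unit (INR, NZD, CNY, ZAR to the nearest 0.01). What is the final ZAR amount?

ZAR 3,001,776.76

SEK 2,200,000.00 × 6.85685 = INR 15,085,070.00
INR 15,085,070.00 × 0.0218738 = NZD 329,967.80
NZD 329,967.80 ÷ 0.230035 = CNY 1,434,424.33
CNY 1,434,424.33 × 2.09267 = ZAR 3,001,776.76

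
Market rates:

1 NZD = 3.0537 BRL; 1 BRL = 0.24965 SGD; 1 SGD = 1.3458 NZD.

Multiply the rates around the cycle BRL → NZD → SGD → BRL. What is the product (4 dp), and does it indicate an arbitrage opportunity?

Around BRL → NZD → SGD → BRL: 1 ÷ 3.0537 ÷ 1.3458 ÷ 0.24965 = 0.974679
Product < 1; profitable direction is BRL → SGD → NZD → BRL.

0.9747 (arbitrage exists)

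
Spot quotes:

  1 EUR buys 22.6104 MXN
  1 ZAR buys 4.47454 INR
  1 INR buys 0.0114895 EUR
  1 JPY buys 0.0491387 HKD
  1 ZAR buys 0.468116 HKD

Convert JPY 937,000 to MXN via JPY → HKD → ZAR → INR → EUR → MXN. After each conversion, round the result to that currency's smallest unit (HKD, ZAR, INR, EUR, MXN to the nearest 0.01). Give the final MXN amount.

MXN 114,331.97

JPY 937,000 × 0.0491387 = HKD 46,042.96
HKD 46,042.96 ÷ 0.468116 = ZAR 98,358.01
ZAR 98,358.01 × 4.47454 = INR 440,106.85
INR 440,106.85 × 0.0114895 = EUR 5,056.61
EUR 5,056.61 × 22.6104 = MXN 114,331.97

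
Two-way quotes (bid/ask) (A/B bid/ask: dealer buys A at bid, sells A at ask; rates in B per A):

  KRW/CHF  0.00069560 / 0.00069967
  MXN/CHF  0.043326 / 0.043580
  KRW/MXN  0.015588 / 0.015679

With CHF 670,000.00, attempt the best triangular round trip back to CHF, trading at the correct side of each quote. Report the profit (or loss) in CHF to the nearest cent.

Net profit: CHF 12,069.75

Best loop CHF → MXN → KRW → CHF:
CHF 670,000.00 ÷ 0.043580 (buy MXN at ask) = MXN 15,374,024.78
MXN 15,374,024.78 ÷ 0.015679 (buy KRW at ask) = KRW 980,548,809
KRW 980,548,809 × 0.00069560 (sell KRW at bid) = CHF 682,069.75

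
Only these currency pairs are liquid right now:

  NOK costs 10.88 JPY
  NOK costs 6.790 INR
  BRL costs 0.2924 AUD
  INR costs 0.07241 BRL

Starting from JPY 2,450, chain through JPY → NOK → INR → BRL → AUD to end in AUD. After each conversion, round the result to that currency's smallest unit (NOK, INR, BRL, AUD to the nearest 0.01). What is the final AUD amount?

JPY 2,450 ÷ 10.88 = NOK 225.18
NOK 225.18 × 6.790 = INR 1,528.97
INR 1,528.97 × 0.07241 = BRL 110.71
BRL 110.71 × 0.2924 = AUD 32.37

AUD 32.37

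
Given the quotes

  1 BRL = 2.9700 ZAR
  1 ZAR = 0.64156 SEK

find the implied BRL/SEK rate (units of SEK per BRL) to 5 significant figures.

BRL/SEK = 1.9054

1 BRL × 2.9700 = 2.97 ZAR
2.97 ZAR × 0.64156 = 1.90543 SEK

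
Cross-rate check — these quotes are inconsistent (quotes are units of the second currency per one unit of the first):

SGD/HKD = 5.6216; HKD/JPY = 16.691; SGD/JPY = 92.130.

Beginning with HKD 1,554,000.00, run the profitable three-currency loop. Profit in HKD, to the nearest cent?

Profit: HKD 28,676.82

Profitable loop is HKD → JPY → SGD → HKD:
HKD 1,554,000.00 × 16.691 = JPY 25,937,814
JPY 25,937,814 ÷ 92.130 = SGD 281,534.94
SGD 281,534.94 × 5.6216 = HKD 1,582,676.82
Profit = HKD 1,582,676.82 − HKD 1,554,000.00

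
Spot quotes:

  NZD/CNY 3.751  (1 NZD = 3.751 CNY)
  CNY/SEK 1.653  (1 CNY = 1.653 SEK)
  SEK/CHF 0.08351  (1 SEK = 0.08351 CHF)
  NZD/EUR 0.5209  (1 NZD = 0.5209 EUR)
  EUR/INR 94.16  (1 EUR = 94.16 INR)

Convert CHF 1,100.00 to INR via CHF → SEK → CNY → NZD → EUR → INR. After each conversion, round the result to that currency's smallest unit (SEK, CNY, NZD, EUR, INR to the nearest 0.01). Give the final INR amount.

CHF 1,100.00 ÷ 0.08351 = SEK 13,172.08
SEK 13,172.08 ÷ 1.653 = CNY 7,968.59
CNY 7,968.59 ÷ 3.751 = NZD 2,124.39
NZD 2,124.39 × 0.5209 = EUR 1,106.59
EUR 1,106.59 × 94.16 = INR 104,196.51

INR 104,196.51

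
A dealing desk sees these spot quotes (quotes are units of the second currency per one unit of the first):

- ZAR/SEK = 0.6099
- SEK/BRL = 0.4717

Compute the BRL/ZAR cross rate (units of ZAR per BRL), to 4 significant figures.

BRL/ZAR = 3.476

1 BRL ÷ 0.4717 = 2.11999 SEK
2.11999 SEK ÷ 0.6099 = 3.47597 ZAR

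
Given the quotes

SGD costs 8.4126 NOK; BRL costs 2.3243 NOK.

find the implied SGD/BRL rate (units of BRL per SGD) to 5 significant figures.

1 SGD × 8.4126 = 8.4126 NOK
8.4126 NOK ÷ 2.3243 = 3.61941 BRL

SGD/BRL = 3.6194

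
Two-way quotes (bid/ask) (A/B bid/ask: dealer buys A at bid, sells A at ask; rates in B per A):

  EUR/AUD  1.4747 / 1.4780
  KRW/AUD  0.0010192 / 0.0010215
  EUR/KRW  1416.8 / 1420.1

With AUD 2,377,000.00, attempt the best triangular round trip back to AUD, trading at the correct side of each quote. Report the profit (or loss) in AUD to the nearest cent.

Net profit: AUD 39,437.48

Best loop AUD → KRW → EUR → AUD:
AUD 2,377,000.00 ÷ 0.0010215 (buy KRW at ask) = KRW 2,326,970,142
KRW 2,326,970,142 ÷ 1420.1 (buy EUR at ask) = EUR 1,638,595.97
EUR 1,638,595.97 × 1.4747 (sell EUR at bid) = AUD 2,416,437.48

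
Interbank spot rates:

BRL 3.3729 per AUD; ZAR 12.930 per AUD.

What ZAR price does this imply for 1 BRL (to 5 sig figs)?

1 BRL ÷ 3.3729 = 0.296481 AUD
0.296481 AUD × 12.930 = 3.8335 ZAR

BRL/ZAR = 3.8335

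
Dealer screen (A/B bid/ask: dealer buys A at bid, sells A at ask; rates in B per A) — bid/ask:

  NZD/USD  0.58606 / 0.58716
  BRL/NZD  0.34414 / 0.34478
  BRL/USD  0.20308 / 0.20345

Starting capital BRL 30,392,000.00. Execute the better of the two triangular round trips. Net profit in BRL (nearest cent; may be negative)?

Best loop BRL → USD → NZD → BRL:
BRL 30,392,000.00 × 0.20308 (sell BRL at bid) = USD 6,172,007.36
USD 6,172,007.36 ÷ 0.58716 (buy NZD at ask) = NZD 10,511,627.77
NZD 10,511,627.77 ÷ 0.34478 (buy BRL at ask) = BRL 30,487,927.86

Net profit: BRL 95,927.86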